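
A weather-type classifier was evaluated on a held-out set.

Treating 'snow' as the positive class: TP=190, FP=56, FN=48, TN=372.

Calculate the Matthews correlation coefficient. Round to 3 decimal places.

0.663

MCC = (TP·TN − FP·FN) / √((TP+FP)(TP+FN)(TN+FP)(TN+FN))
Numerator = 190·372 − 56·48 = 67992
Denominator = √(246·238·428·420) = √10524588480 = 102589.4170
MCC = 67992 / 102589.4170 = 0.663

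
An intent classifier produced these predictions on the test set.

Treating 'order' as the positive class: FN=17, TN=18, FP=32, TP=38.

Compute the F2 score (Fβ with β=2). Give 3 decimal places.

Fβ = (1+β²)·TP / ((1+β²)·TP + β²·FN + FP), with β²=4
= 5·38 / (5·38 + 4·17 + 32) = 0.655

0.655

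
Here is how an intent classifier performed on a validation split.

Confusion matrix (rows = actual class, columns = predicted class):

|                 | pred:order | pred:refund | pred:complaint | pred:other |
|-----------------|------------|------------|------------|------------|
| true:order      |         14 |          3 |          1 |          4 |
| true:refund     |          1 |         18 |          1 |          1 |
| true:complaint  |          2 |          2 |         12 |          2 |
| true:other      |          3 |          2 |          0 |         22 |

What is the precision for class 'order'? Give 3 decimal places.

0.700

One-vs-rest for 'order': TP = diagonal; FP = other classes predicted 'order'; FN = 'order' predicted as other.
precision = TP/(TP+FP).
order: TP=14, FP=1+2+3=6 → 14/20 = 0.7000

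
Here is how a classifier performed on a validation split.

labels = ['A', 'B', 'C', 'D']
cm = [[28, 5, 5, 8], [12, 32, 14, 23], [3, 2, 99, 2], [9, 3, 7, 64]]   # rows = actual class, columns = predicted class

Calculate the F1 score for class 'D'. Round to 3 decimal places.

0.711

Treat 'D' as positive and all other classes as negative.
F1 score = 2·TP/(2·TP+FP+FN).
D: TP=64, FP=8+23+2=33, FN=9+3+7=19 → 128/180 = 0.7111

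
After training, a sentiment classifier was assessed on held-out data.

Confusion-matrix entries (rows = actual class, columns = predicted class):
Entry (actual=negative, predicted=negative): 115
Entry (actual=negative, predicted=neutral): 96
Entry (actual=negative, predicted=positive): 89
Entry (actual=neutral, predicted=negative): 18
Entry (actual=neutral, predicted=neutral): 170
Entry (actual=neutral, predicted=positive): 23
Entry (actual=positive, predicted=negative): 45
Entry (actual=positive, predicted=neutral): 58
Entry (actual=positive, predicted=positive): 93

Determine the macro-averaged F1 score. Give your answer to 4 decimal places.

Per-class F1 score (2·TP/(2·TP+FP+FN)):
  negative: TP=115, FP=18+45=63, FN=96+89=185 → 230/478 = 0.48117
  neutral: TP=170, FP=96+58=154, FN=18+23=41 → 340/535 = 0.63551
  positive: TP=93, FP=89+23=112, FN=45+58=103 → 186/401 = 0.46384
Macro-F1 score = mean = (0.48117 + 0.63551 + 0.46384) / 3 = 0.5268

0.5268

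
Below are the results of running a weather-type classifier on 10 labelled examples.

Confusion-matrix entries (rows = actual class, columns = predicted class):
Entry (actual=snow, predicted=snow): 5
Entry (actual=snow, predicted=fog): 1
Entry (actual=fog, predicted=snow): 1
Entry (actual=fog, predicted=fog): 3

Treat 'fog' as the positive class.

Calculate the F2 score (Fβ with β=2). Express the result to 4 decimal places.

Fβ = (1+β²)·TP / ((1+β²)·TP + β²·FN + FP), with β²=4
= 5·3 / (5·3 + 4·1 + 1) = 0.7500

0.7500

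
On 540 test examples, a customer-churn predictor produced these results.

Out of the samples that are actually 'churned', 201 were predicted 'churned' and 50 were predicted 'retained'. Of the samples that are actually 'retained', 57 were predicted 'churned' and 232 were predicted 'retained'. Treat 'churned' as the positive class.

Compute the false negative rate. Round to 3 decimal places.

FNR = FN/(FN+TP) = 50/(50+201) = 0.199

0.199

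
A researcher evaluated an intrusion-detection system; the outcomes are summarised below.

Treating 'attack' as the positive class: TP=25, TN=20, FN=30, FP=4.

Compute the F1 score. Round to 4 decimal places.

0.5952

Precision = TP/(TP+FP) = 25/29 = 0.8621
Recall = TP/(TP+FN) = 25/55 = 0.4545
F1 = 2·TP/(2·TP+FP+FN) = 50/84 = 0.5952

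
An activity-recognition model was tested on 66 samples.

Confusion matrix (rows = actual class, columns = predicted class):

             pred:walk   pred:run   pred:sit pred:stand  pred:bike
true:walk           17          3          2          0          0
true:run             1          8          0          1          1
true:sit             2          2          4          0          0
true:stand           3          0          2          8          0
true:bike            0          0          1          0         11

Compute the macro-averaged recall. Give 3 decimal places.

Per-class recall (TP/(TP+FN)):
  walk: TP=17, FN=3+2+0+0=5 → 17/22 = 0.7727
  run: TP=8, FN=1+0+1+1=3 → 8/11 = 0.7273
  sit: TP=4, FN=2+2+0+0=4 → 4/8 = 0.5000
  stand: TP=8, FN=3+0+2+0=5 → 8/13 = 0.6154
  bike: TP=11, FN=0+0+1+0=1 → 11/12 = 0.9167
Macro-recall = mean = (0.7727 + 0.7273 + 0.5000 + 0.6154 + 0.9167) / 5 = 0.706

0.706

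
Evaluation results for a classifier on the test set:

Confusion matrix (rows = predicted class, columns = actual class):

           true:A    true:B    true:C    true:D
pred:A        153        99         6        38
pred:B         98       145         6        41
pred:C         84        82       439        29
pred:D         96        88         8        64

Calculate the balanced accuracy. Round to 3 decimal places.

0.508

Balanced accuracy = mean of per-class recall.
  A: recall = 153/431 = 0.3550
  B: recall = 145/414 = 0.3502
  C: recall = 439/459 = 0.9564
  D: recall = 64/172 = 0.3721
Mean = (0.3550 + 0.3502 + 0.9564 + 0.3721) / 4 = 0.508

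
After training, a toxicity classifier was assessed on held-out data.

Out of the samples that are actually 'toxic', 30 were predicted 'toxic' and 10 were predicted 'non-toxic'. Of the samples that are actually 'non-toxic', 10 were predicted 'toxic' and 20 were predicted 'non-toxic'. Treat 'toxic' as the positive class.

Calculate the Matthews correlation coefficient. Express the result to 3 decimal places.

MCC = (TP·TN − FP·FN) / √((TP+FP)(TP+FN)(TN+FP)(TN+FN))
Numerator = 30·20 − 10·10 = 500
Denominator = √(40·40·30·30) = √1440000 = 1200.0000
MCC = 500 / 1200.0000 = 0.417

0.417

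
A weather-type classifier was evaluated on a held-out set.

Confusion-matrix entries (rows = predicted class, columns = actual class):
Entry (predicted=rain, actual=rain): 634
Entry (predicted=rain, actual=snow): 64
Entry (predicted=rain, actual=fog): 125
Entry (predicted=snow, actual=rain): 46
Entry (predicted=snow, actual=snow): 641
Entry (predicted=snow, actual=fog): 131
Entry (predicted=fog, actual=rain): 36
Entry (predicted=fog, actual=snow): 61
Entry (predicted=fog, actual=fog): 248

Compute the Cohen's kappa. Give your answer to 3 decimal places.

Observed agreement pₒ = trace/N = 1523/1986 = 0.7669
Expected agreement pₑ = Σ (rowᵢ·colᵢ)/N² = (716·823 + 766·818 + 504·345)/1986² = 0.3523
κ = (pₒ − pₑ)/(1 − pₑ) = (0.7669 − 0.3523)/(1 − 0.3523) = 0.640

0.640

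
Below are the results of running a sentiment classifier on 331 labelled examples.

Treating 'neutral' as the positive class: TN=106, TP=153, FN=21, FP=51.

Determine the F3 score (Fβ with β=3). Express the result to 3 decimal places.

0.864

Fβ = (1+β²)·TP / ((1+β²)·TP + β²·FN + FP), with β²=9
= 10·153 / (10·153 + 9·21 + 51) = 0.864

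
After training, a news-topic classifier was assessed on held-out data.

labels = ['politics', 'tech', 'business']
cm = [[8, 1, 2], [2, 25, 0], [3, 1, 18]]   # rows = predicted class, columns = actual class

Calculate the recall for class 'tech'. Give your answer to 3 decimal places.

0.926

One-vs-rest for 'tech': TP = diagonal; FP = other classes predicted 'tech'; FN = 'tech' predicted as other.
recall = TP/(TP+FN).
tech: TP=25, FN=1+1=2 → 25/27 = 0.9259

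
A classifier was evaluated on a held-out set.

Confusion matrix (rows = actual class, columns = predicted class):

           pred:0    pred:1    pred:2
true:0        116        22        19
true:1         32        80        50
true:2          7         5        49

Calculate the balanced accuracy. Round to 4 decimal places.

Balanced accuracy = mean of per-class recall.
  0: recall = 116/157 = 0.73885
  1: recall = 80/162 = 0.49383
  2: recall = 49/61 = 0.80328
Mean = (0.73885 + 0.49383 + 0.80328) / 3 = 0.6787

0.6787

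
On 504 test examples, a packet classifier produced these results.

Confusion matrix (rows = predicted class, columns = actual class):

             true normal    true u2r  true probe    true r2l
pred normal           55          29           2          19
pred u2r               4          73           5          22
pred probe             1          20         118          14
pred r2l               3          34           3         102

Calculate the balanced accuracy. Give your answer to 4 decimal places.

Balanced accuracy = mean of per-class recall.
  normal: recall = 55/63 = 0.87302
  u2r: recall = 73/156 = 0.46795
  probe: recall = 118/128 = 0.92188
  r2l: recall = 102/157 = 0.64968
Mean = (0.87302 + 0.46795 + 0.92188 + 0.64968) / 4 = 0.7281

0.7281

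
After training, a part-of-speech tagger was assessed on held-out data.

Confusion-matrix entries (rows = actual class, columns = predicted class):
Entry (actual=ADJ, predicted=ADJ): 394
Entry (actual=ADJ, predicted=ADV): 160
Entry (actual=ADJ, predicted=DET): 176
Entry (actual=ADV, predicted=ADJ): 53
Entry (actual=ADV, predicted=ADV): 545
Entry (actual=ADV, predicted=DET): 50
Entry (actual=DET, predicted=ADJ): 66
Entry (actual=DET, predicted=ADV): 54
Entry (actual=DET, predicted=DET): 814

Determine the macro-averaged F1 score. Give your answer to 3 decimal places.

0.744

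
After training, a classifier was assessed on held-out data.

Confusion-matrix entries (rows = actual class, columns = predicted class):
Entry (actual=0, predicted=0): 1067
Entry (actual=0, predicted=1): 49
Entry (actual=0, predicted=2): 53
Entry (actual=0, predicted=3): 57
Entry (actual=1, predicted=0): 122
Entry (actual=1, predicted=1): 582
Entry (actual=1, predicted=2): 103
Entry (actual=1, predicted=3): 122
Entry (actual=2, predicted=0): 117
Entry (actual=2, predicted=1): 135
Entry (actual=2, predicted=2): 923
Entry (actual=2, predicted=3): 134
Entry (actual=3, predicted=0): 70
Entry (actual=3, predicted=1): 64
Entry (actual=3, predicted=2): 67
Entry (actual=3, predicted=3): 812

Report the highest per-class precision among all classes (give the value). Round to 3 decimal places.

0.805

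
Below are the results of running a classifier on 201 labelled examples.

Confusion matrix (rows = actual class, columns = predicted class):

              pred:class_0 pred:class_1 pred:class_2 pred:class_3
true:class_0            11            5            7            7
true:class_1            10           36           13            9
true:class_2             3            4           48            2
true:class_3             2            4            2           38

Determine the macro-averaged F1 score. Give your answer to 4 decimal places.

0.6273

Per-class F1 score (2·TP/(2·TP+FP+FN)):
  class_0: TP=11, FP=10+3+2=15, FN=5+7+7=19 → 22/56 = 0.39286
  class_1: TP=36, FP=5+4+4=13, FN=10+13+9=32 → 72/117 = 0.61538
  class_2: TP=48, FP=7+13+2=22, FN=3+4+2=9 → 96/127 = 0.75591
  class_3: TP=38, FP=7+9+2=18, FN=2+4+2=8 → 76/102 = 0.74510
Macro-F1 score = mean = (0.39286 + 0.61538 + 0.75591 + 0.74510) / 4 = 0.6273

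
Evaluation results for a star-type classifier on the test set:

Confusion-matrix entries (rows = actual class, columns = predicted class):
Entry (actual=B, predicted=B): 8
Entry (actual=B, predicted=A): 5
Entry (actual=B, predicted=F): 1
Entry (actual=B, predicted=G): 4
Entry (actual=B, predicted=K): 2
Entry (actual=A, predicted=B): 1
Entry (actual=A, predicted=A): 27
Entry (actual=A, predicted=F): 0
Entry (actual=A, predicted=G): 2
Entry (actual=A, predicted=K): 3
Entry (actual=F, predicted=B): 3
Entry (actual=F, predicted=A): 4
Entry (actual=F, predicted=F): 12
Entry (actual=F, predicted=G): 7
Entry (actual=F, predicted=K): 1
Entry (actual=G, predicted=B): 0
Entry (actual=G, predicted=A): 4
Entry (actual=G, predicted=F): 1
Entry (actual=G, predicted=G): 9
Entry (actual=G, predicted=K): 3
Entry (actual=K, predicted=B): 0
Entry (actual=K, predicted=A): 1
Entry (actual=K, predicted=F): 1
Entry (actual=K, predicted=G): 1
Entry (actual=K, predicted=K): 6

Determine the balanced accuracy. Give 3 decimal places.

Balanced accuracy = mean of per-class recall.
  B: recall = 8/20 = 0.4000
  A: recall = 27/33 = 0.8182
  F: recall = 12/27 = 0.4444
  G: recall = 9/17 = 0.5294
  K: recall = 6/9 = 0.6667
Mean = (0.4000 + 0.8182 + 0.4444 + 0.5294 + 0.6667) / 5 = 0.572

0.572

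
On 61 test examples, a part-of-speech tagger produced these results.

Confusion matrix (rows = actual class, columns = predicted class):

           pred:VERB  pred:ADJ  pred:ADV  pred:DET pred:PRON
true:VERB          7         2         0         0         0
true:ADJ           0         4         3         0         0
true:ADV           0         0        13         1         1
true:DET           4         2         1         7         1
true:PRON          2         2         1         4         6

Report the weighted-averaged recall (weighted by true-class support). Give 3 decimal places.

Per-class recall (TP/(TP+FN)):
  VERB: TP=7, FN=2+0+0+0=2 → 7/9 = 0.7778
  ADJ: TP=4, FN=0+3+0+0=3 → 4/7 = 0.5714
  ADV: TP=13, FN=0+0+1+1=2 → 13/15 = 0.8667
  DET: TP=7, FN=4+2+1+1=8 → 7/15 = 0.4667
  PRON: TP=6, FN=2+2+1+4=9 → 6/15 = 0.4000
Weighted-recall = Σ (supportᵢ/N)·recallᵢ with N=61: (9/61)·0.7778 + (7/61)·0.5714 + (15/61)·0.8667 + (15/61)·0.4667 + (15/61)·0.4000 = 0.607

0.607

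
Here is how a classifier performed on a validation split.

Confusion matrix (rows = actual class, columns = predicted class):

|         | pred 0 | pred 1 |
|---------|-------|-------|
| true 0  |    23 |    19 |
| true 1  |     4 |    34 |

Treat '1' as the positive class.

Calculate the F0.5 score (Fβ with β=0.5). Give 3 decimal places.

0.680

Fβ = (1+β²)·TP / ((1+β²)·TP + β²·FN + FP), with β²=1/4
= 1.25·34 / (1.25·34 + 0.25·4 + 19) = 0.680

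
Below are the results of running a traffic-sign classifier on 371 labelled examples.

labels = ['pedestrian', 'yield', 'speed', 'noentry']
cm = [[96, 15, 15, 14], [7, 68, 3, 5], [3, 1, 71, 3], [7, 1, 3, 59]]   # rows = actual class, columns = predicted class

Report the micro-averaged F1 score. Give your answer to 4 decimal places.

0.7925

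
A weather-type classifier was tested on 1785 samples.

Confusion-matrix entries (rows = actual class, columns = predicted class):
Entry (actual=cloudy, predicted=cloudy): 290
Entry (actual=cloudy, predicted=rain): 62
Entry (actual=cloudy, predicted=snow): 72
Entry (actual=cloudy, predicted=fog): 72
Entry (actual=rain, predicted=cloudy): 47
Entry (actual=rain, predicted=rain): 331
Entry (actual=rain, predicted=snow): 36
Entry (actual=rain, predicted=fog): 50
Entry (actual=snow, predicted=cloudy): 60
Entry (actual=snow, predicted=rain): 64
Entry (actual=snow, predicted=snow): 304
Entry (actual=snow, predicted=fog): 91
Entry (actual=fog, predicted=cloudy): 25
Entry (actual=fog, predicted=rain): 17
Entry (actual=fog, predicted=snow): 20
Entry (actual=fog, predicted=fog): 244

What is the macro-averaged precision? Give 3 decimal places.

0.656

Per-class precision (TP/(TP+FP)):
  cloudy: TP=290, FP=47+60+25=132 → 290/422 = 0.6872
  rain: TP=331, FP=62+64+17=143 → 331/474 = 0.6983
  snow: TP=304, FP=72+36+20=128 → 304/432 = 0.7037
  fog: TP=244, FP=72+50+91=213 → 244/457 = 0.5339
Macro-precision = mean = (0.6872 + 0.6983 + 0.7037 + 0.5339) / 4 = 0.656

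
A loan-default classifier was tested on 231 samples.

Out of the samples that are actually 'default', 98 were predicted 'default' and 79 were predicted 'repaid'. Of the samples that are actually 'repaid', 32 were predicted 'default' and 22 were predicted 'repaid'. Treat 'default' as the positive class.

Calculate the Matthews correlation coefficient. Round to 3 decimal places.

MCC = (TP·TN − FP·FN) / √((TP+FP)(TP+FN)(TN+FP)(TN+FN))
Numerator = 98·22 − 32·79 = -372
Denominator = √(130·177·54·101) = √125496540 = 11202.5238
MCC = -372 / 11202.5238 = -0.033

-0.033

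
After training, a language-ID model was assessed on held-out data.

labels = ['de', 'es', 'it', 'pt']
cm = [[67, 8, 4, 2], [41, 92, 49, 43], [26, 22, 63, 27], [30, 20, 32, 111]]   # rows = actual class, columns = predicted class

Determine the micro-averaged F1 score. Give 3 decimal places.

0.523

Micro-averaging pools counts across classes: ΣTP=333, ΣFP=304, ΣFN=304.
Micro-F1 score = 2·TP/(2·TP+FP+FN) on pooled counts = 0.523 (equals overall accuracy in single-label multiclass).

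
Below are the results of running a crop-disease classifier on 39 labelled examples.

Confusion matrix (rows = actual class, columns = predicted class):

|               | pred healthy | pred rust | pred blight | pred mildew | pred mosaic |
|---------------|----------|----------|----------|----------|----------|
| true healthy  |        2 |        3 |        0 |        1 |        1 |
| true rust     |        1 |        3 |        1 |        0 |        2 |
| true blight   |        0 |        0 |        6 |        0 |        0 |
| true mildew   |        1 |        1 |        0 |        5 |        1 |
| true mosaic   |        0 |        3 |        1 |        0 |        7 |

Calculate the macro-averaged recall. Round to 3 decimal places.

Per-class recall (TP/(TP+FN)):
  healthy: TP=2, FN=3+0+1+1=5 → 2/7 = 0.2857
  rust: TP=3, FN=1+1+0+2=4 → 3/7 = 0.4286
  blight: TP=6, FN=0+0+0+0=0 → 6/6 = 1.0000
  mildew: TP=5, FN=1+1+0+1=3 → 5/8 = 0.6250
  mosaic: TP=7, FN=0+3+1+0=4 → 7/11 = 0.6364
Macro-recall = mean = (0.2857 + 0.4286 + 1.0000 + 0.6250 + 0.6364) / 5 = 0.595

0.595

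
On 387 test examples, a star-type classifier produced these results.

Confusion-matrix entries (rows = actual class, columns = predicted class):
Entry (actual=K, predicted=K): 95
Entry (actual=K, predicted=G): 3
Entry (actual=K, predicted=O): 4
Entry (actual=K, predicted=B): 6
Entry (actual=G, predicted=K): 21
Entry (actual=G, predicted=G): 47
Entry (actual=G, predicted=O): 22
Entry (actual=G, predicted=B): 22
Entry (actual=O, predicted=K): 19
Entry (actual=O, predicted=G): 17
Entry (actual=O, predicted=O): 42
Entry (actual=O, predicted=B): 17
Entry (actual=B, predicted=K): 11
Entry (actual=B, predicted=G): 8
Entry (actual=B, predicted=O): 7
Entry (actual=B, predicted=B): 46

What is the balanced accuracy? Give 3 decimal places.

Balanced accuracy = mean of per-class recall.
  K: recall = 95/108 = 0.8796
  G: recall = 47/112 = 0.4196
  O: recall = 42/95 = 0.4421
  B: recall = 46/72 = 0.6389
Mean = (0.8796 + 0.4196 + 0.4421 + 0.6389) / 4 = 0.595

0.595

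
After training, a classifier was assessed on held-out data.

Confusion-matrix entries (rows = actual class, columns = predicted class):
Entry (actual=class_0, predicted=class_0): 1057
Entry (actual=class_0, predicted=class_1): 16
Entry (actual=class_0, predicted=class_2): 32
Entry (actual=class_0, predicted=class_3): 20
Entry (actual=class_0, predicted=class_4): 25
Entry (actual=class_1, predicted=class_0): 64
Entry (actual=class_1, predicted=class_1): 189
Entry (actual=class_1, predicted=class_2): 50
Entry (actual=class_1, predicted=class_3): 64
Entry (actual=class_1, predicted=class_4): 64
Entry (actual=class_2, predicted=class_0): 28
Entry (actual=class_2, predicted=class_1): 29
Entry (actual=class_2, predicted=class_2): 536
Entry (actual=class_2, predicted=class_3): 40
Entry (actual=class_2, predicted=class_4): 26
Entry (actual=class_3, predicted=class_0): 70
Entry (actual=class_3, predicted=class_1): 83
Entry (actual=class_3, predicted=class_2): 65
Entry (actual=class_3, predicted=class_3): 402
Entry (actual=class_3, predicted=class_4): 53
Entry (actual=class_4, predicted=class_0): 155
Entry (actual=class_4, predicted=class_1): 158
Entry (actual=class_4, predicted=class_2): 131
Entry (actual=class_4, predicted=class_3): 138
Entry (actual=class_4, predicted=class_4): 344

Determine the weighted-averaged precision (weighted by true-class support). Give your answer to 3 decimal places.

0.656

Per-class precision (TP/(TP+FP)):
  class_0: TP=1057, FP=64+28+70+155=317 → 1057/1374 = 0.7693
  class_1: TP=189, FP=16+29+83+158=286 → 189/475 = 0.3979
  class_2: TP=536, FP=32+50+65+131=278 → 536/814 = 0.6585
  class_3: TP=402, FP=20+64+40+138=262 → 402/664 = 0.6054
  class_4: TP=344, FP=25+64+26+53=168 → 344/512 = 0.6719
Weighted-precision = Σ (supportᵢ/N)·precisionᵢ with N=3839: (1150/3839)·0.7693 + (431/3839)·0.3979 + (659/3839)·0.6585 + (673/3839)·0.6054 + (926/3839)·0.6719 = 0.656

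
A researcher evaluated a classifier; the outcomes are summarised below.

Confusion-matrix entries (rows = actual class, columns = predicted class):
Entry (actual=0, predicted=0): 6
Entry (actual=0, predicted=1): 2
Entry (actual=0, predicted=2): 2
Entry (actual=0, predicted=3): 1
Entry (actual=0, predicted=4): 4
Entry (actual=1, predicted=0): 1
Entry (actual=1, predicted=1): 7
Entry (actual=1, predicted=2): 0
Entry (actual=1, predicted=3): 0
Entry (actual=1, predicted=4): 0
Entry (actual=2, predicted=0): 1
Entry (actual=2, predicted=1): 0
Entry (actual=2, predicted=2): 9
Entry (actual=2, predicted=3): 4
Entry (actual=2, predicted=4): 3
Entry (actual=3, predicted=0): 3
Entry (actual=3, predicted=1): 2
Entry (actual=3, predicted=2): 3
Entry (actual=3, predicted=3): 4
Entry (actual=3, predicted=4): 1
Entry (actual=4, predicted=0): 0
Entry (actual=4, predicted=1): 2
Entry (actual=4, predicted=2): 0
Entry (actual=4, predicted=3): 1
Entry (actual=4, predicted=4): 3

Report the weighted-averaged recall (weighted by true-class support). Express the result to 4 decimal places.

0.4915

Per-class recall (TP/(TP+FN)):
  0: TP=6, FN=2+2+1+4=9 → 6/15 = 0.40000
  1: TP=7, FN=1+0+0+0=1 → 7/8 = 0.87500
  2: TP=9, FN=1+0+4+3=8 → 9/17 = 0.52941
  3: TP=4, FN=3+2+3+1=9 → 4/13 = 0.30769
  4: TP=3, FN=0+2+0+1=3 → 3/6 = 0.50000
Weighted-recall = Σ (supportᵢ/N)·recallᵢ with N=59: (15/59)·0.40000 + (8/59)·0.87500 + (17/59)·0.52941 + (13/59)·0.30769 + (6/59)·0.50000 = 0.4915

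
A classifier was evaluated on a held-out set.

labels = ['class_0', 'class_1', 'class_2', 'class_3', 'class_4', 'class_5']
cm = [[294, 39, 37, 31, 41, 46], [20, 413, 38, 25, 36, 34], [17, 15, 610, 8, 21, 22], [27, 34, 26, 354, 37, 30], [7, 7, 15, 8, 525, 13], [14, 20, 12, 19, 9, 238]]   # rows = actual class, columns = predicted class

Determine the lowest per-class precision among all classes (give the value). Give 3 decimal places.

0.621

Per-class precision (TP/(TP+FP)):
  class_0: TP=294, FP=20+17+27+7+14=85 → 294/379 = 0.7757
  class_1: TP=413, FP=39+15+34+7+20=115 → 413/528 = 0.7822
  class_2: TP=610, FP=37+38+26+15+12=128 → 610/738 = 0.8266
  class_3: TP=354, FP=31+25+8+8+19=91 → 354/445 = 0.7955
  class_4: TP=525, FP=41+36+21+37+9=144 → 525/669 = 0.7848
  class_5: TP=238, FP=46+34+22+30+13=145 → 238/383 = 0.6214
Lowest is class 'class_5' with precision = 0.621.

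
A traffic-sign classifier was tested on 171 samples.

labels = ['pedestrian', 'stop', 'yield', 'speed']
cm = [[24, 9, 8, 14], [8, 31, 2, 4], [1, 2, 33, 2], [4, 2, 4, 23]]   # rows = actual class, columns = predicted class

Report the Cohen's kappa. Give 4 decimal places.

0.5341

Observed agreement pₒ = trace/N = 111/171 = 0.64912
Expected agreement pₑ = Σ (rowᵢ·colᵢ)/N² = (55·37 + 45·44 + 38·47 + 33·43)/171² = 0.24691
κ = (pₒ − pₑ)/(1 − pₑ) = (0.64912 − 0.24691)/(1 − 0.24691) = 0.5341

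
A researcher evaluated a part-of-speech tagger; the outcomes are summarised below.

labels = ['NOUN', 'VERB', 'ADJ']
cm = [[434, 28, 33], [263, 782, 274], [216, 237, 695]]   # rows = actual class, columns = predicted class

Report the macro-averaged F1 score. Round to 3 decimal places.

0.641

Per-class F1 score (2·TP/(2·TP+FP+FN)):
  NOUN: TP=434, FP=263+216=479, FN=28+33=61 → 868/1408 = 0.6165
  VERB: TP=782, FP=28+237=265, FN=263+274=537 → 1564/2366 = 0.6610
  ADJ: TP=695, FP=33+274=307, FN=216+237=453 → 1390/2150 = 0.6465
Macro-F1 score = mean = (0.6165 + 0.6610 + 0.6465) / 3 = 0.641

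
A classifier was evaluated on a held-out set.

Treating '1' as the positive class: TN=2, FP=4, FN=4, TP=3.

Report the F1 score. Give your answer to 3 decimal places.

0.429

Precision = TP/(TP+FP) = 3/7 = 0.4286
Recall = TP/(TP+FN) = 3/7 = 0.4286
F1 = 2·TP/(2·TP+FP+FN) = 6/14 = 0.429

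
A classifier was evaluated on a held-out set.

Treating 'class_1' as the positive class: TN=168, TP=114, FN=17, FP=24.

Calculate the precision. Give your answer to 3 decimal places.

Precision = TP/(TP+FP) = 114/(114+24) = 114/138 = 0.826

0.826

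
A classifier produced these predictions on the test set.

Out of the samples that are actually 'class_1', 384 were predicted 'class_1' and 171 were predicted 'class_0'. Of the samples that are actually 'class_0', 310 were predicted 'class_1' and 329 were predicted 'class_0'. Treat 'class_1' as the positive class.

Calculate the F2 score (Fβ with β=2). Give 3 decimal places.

0.659

Fβ = (1+β²)·TP / ((1+β²)·TP + β²·FN + FP), with β²=4
= 5·384 / (5·384 + 4·171 + 310) = 0.659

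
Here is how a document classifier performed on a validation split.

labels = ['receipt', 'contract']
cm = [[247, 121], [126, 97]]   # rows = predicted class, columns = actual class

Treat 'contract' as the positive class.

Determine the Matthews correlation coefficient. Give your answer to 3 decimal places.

0.107

MCC = (TP·TN − FP·FN) / √((TP+FP)(TP+FN)(TN+FP)(TN+FN))
Numerator = 97·247 − 126·121 = 8713
Denominator = √(223·218·373·368) = √6672952096 = 81688.1393
MCC = 8713 / 81688.1393 = 0.107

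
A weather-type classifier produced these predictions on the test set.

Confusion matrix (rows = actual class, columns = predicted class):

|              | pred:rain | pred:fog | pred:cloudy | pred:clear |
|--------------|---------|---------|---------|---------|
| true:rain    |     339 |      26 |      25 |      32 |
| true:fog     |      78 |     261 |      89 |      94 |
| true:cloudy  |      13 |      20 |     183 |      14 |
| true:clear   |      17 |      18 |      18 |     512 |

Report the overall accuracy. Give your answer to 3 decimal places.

0.745

Accuracy = trace / total = (339+261+183+512=1295) / 1739 = 1295/1739 = 0.745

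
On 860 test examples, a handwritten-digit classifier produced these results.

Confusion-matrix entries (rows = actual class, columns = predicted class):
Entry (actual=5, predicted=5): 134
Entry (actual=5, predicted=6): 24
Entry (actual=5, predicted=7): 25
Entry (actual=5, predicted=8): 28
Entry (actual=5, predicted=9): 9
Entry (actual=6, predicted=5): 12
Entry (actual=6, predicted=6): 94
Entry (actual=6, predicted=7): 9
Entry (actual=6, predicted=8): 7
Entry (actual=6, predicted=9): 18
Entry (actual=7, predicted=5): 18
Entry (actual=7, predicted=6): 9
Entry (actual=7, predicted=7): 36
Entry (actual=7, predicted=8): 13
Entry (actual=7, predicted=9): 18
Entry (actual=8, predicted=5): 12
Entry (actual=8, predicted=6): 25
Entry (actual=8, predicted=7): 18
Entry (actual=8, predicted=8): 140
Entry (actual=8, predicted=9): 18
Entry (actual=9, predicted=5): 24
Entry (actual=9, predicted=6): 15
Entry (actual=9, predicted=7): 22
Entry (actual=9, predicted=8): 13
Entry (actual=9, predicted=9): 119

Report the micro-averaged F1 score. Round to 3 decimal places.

Micro-averaging pools counts across classes: ΣTP=523, ΣFP=337, ΣFN=337.
Micro-F1 score = 2·TP/(2·TP+FP+FN) on pooled counts = 0.608 (equals overall accuracy in single-label multiclass).

0.608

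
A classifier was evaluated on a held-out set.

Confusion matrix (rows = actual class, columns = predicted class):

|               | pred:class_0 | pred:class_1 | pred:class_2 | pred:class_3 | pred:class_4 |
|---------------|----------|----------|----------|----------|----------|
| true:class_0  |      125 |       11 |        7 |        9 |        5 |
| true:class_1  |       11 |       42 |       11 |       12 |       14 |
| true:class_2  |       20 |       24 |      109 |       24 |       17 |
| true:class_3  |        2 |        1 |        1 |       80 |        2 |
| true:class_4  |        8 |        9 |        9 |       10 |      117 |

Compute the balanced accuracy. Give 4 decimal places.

0.7039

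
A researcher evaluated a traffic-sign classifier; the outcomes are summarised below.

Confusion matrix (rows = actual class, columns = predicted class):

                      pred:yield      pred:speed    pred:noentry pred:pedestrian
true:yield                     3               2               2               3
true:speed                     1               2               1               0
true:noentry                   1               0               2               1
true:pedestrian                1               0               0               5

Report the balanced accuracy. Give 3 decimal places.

0.533

Balanced accuracy = mean of per-class recall.
  yield: recall = 3/10 = 0.3000
  speed: recall = 2/4 = 0.5000
  noentry: recall = 2/4 = 0.5000
  pedestrian: recall = 5/6 = 0.8333
Mean = (0.3000 + 0.5000 + 0.5000 + 0.8333) / 4 = 0.533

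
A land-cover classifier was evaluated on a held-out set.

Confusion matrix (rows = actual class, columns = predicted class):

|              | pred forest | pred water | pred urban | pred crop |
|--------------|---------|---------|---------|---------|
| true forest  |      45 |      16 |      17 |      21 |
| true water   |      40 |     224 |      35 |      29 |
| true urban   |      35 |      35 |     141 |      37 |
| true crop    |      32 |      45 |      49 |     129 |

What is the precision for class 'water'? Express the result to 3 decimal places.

0.700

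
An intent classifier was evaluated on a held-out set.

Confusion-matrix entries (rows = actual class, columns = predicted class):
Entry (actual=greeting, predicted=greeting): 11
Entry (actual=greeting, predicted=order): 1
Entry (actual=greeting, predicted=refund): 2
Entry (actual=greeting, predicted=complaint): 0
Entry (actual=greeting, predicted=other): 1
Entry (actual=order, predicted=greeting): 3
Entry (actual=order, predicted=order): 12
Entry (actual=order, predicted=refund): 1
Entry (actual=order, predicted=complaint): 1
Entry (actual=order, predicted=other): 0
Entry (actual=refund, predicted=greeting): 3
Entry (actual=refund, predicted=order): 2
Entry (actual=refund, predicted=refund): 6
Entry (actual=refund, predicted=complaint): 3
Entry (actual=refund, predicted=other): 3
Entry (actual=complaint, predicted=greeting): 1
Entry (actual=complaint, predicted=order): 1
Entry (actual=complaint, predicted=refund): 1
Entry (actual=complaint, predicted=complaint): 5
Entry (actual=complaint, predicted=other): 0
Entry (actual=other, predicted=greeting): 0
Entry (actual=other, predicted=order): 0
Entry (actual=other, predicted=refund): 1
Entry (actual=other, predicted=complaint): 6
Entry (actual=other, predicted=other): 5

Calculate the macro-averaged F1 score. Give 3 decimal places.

0.547

Per-class F1 score (2·TP/(2·TP+FP+FN)):
  greeting: TP=11, FP=3+3+1+0=7, FN=1+2+0+1=4 → 22/33 = 0.6667
  order: TP=12, FP=1+2+1+0=4, FN=3+1+1+0=5 → 24/33 = 0.7273
  refund: TP=6, FP=2+1+1+1=5, FN=3+2+3+3=11 → 12/28 = 0.4286
  complaint: TP=5, FP=0+1+3+6=10, FN=1+1+1+0=3 → 10/23 = 0.4348
  other: TP=5, FP=1+0+3+0=4, FN=0+0+1+6=7 → 10/21 = 0.4762
Macro-F1 score = mean = (0.6667 + 0.7273 + 0.4286 + 0.4348 + 0.4762) / 5 = 0.547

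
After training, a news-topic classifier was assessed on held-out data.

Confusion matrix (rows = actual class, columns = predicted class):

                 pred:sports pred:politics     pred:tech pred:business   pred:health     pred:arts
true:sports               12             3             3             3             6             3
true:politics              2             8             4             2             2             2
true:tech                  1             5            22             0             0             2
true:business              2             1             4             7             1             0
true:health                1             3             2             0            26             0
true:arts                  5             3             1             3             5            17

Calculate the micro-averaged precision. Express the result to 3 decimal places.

Micro-averaging pools counts across classes: ΣTP=92, ΣFP=69, ΣFN=69.
Micro-precision = TP/(TP+FP) on pooled counts = 0.571 (equals overall accuracy in single-label multiclass).

0.571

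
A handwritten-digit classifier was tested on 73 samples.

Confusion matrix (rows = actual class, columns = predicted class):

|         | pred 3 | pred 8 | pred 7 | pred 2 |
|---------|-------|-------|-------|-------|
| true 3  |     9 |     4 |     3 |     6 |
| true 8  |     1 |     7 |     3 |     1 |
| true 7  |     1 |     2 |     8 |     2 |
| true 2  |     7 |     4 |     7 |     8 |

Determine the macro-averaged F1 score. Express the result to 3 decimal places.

0.444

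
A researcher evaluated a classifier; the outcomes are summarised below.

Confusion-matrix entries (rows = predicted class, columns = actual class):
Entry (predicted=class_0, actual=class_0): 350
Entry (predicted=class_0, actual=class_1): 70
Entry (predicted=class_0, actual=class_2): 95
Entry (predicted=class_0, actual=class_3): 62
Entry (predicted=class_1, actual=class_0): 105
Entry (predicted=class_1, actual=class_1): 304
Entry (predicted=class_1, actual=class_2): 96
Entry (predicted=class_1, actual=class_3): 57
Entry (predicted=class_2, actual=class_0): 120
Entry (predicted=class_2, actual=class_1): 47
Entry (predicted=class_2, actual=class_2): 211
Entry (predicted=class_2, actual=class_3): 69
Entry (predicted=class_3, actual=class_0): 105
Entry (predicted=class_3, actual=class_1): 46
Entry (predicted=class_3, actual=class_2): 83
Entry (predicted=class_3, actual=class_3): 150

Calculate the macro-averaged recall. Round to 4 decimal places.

0.5111

Per-class recall (TP/(TP+FN)):
  class_0: TP=350, FN=105+120+105=330 → 350/680 = 0.51471
  class_1: TP=304, FN=70+47+46=163 → 304/467 = 0.65096
  class_2: TP=211, FN=95+96+83=274 → 211/485 = 0.43505
  class_3: TP=150, FN=62+57+69=188 → 150/338 = 0.44379
Macro-recall = mean = (0.51471 + 0.65096 + 0.43505 + 0.44379) / 4 = 0.5111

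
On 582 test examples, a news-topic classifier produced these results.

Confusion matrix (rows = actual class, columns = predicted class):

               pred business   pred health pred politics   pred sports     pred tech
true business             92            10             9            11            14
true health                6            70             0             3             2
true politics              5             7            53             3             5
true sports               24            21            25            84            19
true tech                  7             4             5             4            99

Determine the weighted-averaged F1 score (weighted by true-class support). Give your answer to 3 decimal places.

0.677

Per-class F1 score (2·TP/(2·TP+FP+FN)):
  business: TP=92, FP=6+5+24+7=42, FN=10+9+11+14=44 → 184/270 = 0.6815
  health: TP=70, FP=10+7+21+4=42, FN=6+0+3+2=11 → 140/193 = 0.7254
  politics: TP=53, FP=9+0+25+5=39, FN=5+7+3+5=20 → 106/165 = 0.6424
  sports: TP=84, FP=11+3+3+4=21, FN=24+21+25+19=89 → 168/278 = 0.6043
  tech: TP=99, FP=14+2+5+19=40, FN=7+4+5+4=20 → 198/258 = 0.7674
Weighted-F1 score = Σ (supportᵢ/N)·F1 scoreᵢ with N=582: (136/582)·0.6815 + (81/582)·0.7254 + (73/582)·0.6424 + (173/582)·0.6043 + (119/582)·0.7674 = 0.677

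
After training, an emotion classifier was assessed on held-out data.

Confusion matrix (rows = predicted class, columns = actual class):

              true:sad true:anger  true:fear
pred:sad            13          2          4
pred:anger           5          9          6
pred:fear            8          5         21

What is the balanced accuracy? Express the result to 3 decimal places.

Balanced accuracy = mean of per-class recall.
  sad: recall = 13/26 = 0.5000
  anger: recall = 9/16 = 0.5625
  fear: recall = 21/31 = 0.6774
Mean = (0.5000 + 0.5625 + 0.6774) / 3 = 0.580

0.580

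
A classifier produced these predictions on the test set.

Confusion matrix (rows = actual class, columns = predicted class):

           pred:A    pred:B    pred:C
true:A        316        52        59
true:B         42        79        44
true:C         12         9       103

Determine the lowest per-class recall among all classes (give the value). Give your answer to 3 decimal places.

Per-class recall (TP/(TP+FN)):
  A: TP=316, FN=52+59=111 → 316/427 = 0.7400
  B: TP=79, FN=42+44=86 → 79/165 = 0.4788
  C: TP=103, FN=12+9=21 → 103/124 = 0.8306
Lowest is class 'B' with recall = 0.479.

0.479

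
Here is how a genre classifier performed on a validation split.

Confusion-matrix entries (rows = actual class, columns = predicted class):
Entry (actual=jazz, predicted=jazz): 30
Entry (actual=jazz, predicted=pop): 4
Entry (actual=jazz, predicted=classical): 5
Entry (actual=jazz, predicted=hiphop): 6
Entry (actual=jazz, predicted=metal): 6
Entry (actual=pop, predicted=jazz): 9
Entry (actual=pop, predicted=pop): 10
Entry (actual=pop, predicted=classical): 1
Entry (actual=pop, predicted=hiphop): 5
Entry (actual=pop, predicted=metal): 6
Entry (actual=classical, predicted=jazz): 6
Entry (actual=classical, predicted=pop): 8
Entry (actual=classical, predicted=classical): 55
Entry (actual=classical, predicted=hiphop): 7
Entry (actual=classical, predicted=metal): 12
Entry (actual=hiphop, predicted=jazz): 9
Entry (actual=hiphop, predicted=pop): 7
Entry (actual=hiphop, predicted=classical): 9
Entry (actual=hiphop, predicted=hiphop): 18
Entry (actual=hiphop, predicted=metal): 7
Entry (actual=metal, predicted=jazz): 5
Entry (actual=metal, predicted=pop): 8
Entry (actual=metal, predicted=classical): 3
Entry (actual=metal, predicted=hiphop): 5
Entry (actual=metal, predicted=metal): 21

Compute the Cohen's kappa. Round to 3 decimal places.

Observed agreement pₒ = trace/N = 134/262 = 0.5115
Expected agreement pₑ = Σ (rowᵢ·colᵢ)/N² = (51·59 + 31·37 + 88·73 + 50·41 + 42·52)/262² = 0.2158
κ = (pₒ − pₑ)/(1 − pₑ) = (0.5115 − 0.2158)/(1 − 0.2158) = 0.377

0.377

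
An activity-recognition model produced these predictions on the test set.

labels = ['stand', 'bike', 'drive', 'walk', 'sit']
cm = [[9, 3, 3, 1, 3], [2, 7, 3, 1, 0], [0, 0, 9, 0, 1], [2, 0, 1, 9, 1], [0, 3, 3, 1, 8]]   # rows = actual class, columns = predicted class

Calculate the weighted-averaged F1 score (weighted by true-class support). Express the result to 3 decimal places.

Per-class F1 score (2·TP/(2·TP+FP+FN)):
  stand: TP=9, FP=2+0+2+0=4, FN=3+3+1+3=10 → 18/32 = 0.5625
  bike: TP=7, FP=3+0+0+3=6, FN=2+3+1+0=6 → 14/26 = 0.5385
  drive: TP=9, FP=3+3+1+3=10, FN=0+0+0+1=1 → 18/29 = 0.6207
  walk: TP=9, FP=1+1+0+1=3, FN=2+0+1+1=4 → 18/25 = 0.7200
  sit: TP=8, FP=3+0+1+1=5, FN=0+3+3+1=7 → 16/28 = 0.5714
Weighted-F1 score = Σ (supportᵢ/N)·F1 scoreᵢ with N=70: (19/70)·0.5625 + (13/70)·0.5385 + (10/70)·0.6207 + (13/70)·0.7200 + (15/70)·0.5714 = 0.598

0.598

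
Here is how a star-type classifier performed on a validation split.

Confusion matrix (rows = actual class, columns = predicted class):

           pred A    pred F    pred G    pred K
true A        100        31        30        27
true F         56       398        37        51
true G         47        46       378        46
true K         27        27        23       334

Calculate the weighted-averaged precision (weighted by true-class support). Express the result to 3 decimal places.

Per-class precision (TP/(TP+FP)):
  A: TP=100, FP=56+47+27=130 → 100/230 = 0.4348
  F: TP=398, FP=31+46+27=104 → 398/502 = 0.7928
  G: TP=378, FP=30+37+23=90 → 378/468 = 0.8077
  K: TP=334, FP=27+51+46=124 → 334/458 = 0.7293
Weighted-precision = Σ (supportᵢ/N)·precisionᵢ with N=1658: (188/1658)·0.4348 + (542/1658)·0.7928 + (517/1658)·0.8077 + (411/1658)·0.7293 = 0.741

0.741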